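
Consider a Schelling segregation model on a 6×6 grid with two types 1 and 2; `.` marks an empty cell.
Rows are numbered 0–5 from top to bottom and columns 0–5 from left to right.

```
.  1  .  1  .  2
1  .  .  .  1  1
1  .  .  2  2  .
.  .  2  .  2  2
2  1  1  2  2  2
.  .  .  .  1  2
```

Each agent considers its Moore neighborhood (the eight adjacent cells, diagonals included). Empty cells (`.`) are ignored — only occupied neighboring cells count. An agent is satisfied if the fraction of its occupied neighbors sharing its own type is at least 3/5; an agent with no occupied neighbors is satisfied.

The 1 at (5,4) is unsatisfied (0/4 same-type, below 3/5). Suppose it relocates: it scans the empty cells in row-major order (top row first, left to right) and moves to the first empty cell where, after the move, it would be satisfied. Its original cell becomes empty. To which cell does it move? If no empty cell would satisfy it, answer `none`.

(0,0)

Vacating (5,4). Empty cells in order:
  (0,0): 2/2 same-type → satisfied — stop here.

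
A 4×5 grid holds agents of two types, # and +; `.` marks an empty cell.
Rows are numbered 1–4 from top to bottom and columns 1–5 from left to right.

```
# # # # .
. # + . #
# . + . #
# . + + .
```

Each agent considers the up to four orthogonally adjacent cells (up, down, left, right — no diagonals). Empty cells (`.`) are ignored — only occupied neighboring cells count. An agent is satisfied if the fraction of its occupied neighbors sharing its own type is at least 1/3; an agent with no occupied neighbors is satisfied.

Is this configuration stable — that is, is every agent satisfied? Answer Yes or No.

Row 1: (1,1)# 1/1 ✓ · (1,2)# 3/3 ✓ · (1,3)# 2/3 ✓ · (1,4)# 1/1 ✓
Row 2: (2,2)# 1/2 ✓ · (2,3)+ 1/3 ✓ · (2,5)# 1/1 ✓
Row 3: (3,1)# 1/1 ✓ · (3,3)+ 2/2 ✓ · (3,5)# 1/1 ✓
Row 4: (4,1)# 1/1 ✓ · (4,3)+ 2/2 ✓ · (4,4)+ 1/1 ✓
All meet the threshold, so the configuration is stable.

Yes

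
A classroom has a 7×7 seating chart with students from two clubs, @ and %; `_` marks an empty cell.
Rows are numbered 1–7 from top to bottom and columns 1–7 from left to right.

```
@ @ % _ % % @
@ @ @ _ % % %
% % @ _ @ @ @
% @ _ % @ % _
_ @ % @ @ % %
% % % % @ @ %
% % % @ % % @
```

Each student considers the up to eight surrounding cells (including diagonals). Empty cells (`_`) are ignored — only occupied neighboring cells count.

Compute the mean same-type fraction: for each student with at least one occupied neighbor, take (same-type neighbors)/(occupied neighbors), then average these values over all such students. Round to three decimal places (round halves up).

Row 1: (1,1)@ 3/3 · (1,2)@ 4/5 · (1,3)% 0/3 · (1,5)% 3/3 · (1,6)% 4/5 · (1,7)@ 0/3
Row 2: (2,1)@ 3/5 · (2,2)@ 5/8 · (2,3)@ 3/5 · (2,5)% 3/5 · (2,6)% 4/8 · (2,7)% 2/5
Row 3: (3,1)% 2/5 · (3,2)% 2/7 · (3,3)@ 3/5 · (3,5)@ 2/6 · (3,6)@ 3/7 · (3,7)@ 1/4
Row 4: (4,1)% 2/4 · (4,2)@ 2/6 · (4,4)% 1/6 · (4,5)@ 4/7 · (4,6)% 2/7
Row 5: (5,2)@ 1/6 · (5,3)% 4/7 · (5,4)@ 3/7 · (5,5)@ 4/8 · (5,6)% 3/7 · (5,7)% 3/4
Row 6: (6,1)% 3/4 · (6,2)% 6/7 · (6,3)% 5/8 · (6,4)% 4/8 · (6,5)@ 4/8 · (6,6)@ 3/8 · (6,7)% 3/5
Row 7: (7,1)% 3/3 · (7,2)% 5/5 · (7,3)% 4/5 · (7,4)@ 1/5 · (7,5)% 2/5 · (7,6)% 2/5 · (7,7)@ 1/3
Sum over 43 students: 3/3 + 4/5 + 0/3 + 3/3 + 4/5 + 0/3 + 3/5 + 5/8 + 3/5 + 3/5 + 4/8 + 2/5 + 2/5 + 2/7 + 3/5 + 2/6 + 3/7 + 1/4 + 2/4 + 2/6 + 1/6 + 4/7 + 2/7 + 1/6 + 4/7 + 3/7 + 4/8 + 3/7 + 3/4 + 3/4 + 6/7 + 5/8 + 4/8 + 4/8 + 3/8 + 3/5 + 3/3 + 5/5 + 4/5 + 1/5 + 2/5 + 2/5 + 1/3 = 18703/840; mean = 18703/840 ÷ 43 = 18703/36120 = 0.517801… → 0.518.

0.518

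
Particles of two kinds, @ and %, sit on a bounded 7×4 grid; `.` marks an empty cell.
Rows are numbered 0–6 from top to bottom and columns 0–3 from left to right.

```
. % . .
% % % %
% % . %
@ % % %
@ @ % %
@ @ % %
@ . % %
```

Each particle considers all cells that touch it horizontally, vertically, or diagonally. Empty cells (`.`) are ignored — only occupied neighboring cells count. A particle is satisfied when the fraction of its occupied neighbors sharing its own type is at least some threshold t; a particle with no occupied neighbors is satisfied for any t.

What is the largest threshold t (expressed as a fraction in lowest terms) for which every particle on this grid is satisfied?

2/5

Row 0: (0,1)% 3/3
Row 1: (1,0)% 4/4 · (1,1)% 5/5 · (1,2)% 5/5 · (1,3)% 2/2
Row 2: (2,0)% 4/5 · (2,1)% 6/7 · (2,3)% 4/4
Row 3: (3,0)@ 2/5 · (3,1)% 4/7 · (3,2)% 6/7 · (3,3)% 4/4
Row 4: (4,0)@ 4/5 · (4,1)@ 4/8 · (4,2)% 6/8 · (4,3)% 5/5
Row 5: (5,0)@ 4/4 · (5,1)@ 4/7 · (5,2)% 5/7 · (5,3)% 5/5
Row 6: (6,0)@ 2/2 · (6,2)% 3/4 · (6,3)% 3/3
The smallest same-type fraction is 2/5 at (3,0), which reduces to 2/5. Any threshold above that leaves this particle unsatisfied.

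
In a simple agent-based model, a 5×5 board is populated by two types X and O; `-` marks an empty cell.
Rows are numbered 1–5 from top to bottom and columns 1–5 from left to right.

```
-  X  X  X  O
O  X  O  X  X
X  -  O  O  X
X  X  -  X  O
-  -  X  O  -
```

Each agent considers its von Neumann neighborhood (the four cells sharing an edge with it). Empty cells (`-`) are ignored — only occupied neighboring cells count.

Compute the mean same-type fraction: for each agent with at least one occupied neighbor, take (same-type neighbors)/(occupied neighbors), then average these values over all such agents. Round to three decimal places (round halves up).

0.430

(1,2)X 2/2
(1,3)X 2/3
(1,4)X 2/3
(1,5)O 0/2
(2,1)O 0/2
(2,2)X 1/3
(2,3)O 1/4
(2,4)X 2/4
(2,5)X 2/3
(3,1)X 1/2
(3,3)O 2/2
(3,4)O 1/4
(3,5)X 1/3
(4,1)X 2/2
(4,2)X 1/1
(4,4)X 0/3
(4,5)O 0/2
(5,3)X 0/1
(5,4)O 0/2
Sum over 19 agents: 2/2 + 2/3 + 2/3 + 0/2 + 0/2 + 1/3 + 1/4 + 2/4 + 2/3 + 1/2 + 2/2 + 1/4 + 1/3 + 2/2 + 1/1 + 0/3 + 0/2 + 0/1 + 0/2 = 49/6; mean = 49/6 ÷ 19 = 49/114 = 0.429824… → 0.430.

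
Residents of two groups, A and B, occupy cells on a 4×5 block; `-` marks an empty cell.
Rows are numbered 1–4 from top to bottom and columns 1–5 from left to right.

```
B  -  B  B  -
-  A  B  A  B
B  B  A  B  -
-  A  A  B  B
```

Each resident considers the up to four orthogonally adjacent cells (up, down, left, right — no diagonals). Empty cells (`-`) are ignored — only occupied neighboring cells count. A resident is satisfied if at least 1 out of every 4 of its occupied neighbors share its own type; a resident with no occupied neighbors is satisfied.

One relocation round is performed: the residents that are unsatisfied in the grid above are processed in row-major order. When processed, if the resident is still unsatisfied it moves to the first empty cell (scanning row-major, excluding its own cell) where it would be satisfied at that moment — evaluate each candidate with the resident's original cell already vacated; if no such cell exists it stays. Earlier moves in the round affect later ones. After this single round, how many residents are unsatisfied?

Initially unsatisfied (in order): (2,2), (2,4), (2,5).
  (2,2) → (4,1).
  (2,4): no empty cell satisfies it; stays.
  (2,5) → (1,2).
Resulting grid:
B B B B -
- - B A -
B B A B -
A A A B B
Unsatisfied now: (2,4).

1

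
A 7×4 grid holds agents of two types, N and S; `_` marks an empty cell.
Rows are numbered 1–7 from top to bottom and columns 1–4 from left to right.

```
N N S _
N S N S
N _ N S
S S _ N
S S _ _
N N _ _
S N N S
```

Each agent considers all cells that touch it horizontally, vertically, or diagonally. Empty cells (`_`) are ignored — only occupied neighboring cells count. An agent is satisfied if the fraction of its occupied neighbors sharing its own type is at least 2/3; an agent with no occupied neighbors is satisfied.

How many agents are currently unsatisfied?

16

(1,1)N 2/3 ok
(1,2)N 3/5 unhappy
(1,3)S 2/4 unhappy
(2,1)N 3/4 ok
(2,2)S 1/7 unhappy
(2,3)N 2/6 unhappy
(2,4)S 2/4 unhappy
(3,1)N 1/4 unhappy
(3,3)N 2/6 unhappy
(3,4)S 1/4 unhappy
(4,1)S 3/4 ok
(4,2)S 3/5 unhappy
(4,4)N 1/2 unhappy
(5,1)S 3/5 unhappy
(5,2)S 3/5 unhappy
(6,1)N 2/5 unhappy
(6,2)N 3/6 unhappy
(7,1)S 0/3 unhappy
(7,2)N 3/4 ok
(7,3)N 2/3 ok
(7,4)S 0/1 unhappy
Unsatisfied: (1,2), (1,3), (2,2), (2,3), (2,4), (3,1), (3,3), (3,4), (4,2), (4,4), (5,1), (5,2), (6,1), (6,2), (7,1), (7,4) — 16 in total.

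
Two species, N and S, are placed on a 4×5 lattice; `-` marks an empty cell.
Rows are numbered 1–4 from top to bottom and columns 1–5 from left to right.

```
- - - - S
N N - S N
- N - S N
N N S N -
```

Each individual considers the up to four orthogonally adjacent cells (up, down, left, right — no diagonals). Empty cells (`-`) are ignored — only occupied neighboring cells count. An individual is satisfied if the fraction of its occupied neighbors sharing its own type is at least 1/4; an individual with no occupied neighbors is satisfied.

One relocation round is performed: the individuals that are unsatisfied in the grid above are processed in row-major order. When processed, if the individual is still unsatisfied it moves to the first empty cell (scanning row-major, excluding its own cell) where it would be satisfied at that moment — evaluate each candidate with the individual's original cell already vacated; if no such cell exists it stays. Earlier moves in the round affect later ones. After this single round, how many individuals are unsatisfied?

Initially unsatisfied (in order): (1,5), (4,3), (4,4).
  (1,5) → (1,3).
  (4,3) → (1,2).
  (4,4) → (1,1).
Resulting grid:
N S S - -
N N - S N
- N - S N
N N - - -
All satisfied now.

0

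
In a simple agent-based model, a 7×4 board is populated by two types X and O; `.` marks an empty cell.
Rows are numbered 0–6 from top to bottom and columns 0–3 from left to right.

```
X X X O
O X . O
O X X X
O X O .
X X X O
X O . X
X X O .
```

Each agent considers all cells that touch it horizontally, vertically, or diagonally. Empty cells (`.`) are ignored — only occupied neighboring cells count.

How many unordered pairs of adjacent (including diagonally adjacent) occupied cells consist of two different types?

Scan each occupied cell's neighbors to the right and below (and the two forward diagonals) so each pair is counted once.
From row 0: 4 unlike of 10 pairs (running 4/10).
From row 1: 5 unlike of 8 pairs (running 9/18).
From row 2: 6 unlike of 11 pairs (running 15/29).
From row 3: 6 unlike of 10 pairs (running 21/39).
From row 4: 5 unlike of 10 pairs (running 26/49).
From row 5: 4 unlike of 7 pairs (running 30/56).
From row 6: 1 unlike of 2 pairs (running 31/58).
Total adjacent occupied pairs: 58; unlike-type pairs: 31.

31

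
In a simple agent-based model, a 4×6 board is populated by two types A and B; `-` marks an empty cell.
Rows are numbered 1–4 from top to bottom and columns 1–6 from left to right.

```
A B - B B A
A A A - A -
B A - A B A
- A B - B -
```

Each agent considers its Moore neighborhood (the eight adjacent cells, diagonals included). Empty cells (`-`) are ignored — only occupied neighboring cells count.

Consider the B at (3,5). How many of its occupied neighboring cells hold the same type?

1

Occupied neighbors of (3,5): (2,5)=A, (3,4)=A, (3,6)=A, (4,5)=B.
Same type (B): 1 of 4.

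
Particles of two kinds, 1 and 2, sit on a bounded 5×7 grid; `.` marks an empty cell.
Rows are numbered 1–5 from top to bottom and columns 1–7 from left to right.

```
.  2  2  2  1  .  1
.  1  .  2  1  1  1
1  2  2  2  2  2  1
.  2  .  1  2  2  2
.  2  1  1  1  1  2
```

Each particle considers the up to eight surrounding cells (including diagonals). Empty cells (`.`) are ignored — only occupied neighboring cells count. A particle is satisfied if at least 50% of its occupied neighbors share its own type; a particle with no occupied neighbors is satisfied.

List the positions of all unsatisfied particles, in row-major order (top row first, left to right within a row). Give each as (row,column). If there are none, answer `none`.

(2,2), (2,5), (3,1), (3,7), (4,4), (5,6)

Row 1: (1,2)2 1/2 ✓ · (1,3)2 3/4 ✓ · (1,4)2 2/4 ✓ · (1,5)1 2/4 ✓ · (1,7)1 2/2 ✓
Row 2: (2,2)1 1/5 ✗ · (2,4)2 5/7 ✓ · (2,5)1 2/7 ✗ · (2,6)1 5/7 ✓ · (2,7)1 3/4 ✓
Row 3: (3,1)1 1/3 ✗ · (3,2)2 2/4 ✓ · (3,3)2 4/6 ✓ · (3,4)2 4/6 ✓ · (3,5)2 5/8 ✓ · (3,6)2 4/8 ✓ · (3,7)1 2/5 ✗
Row 4: (4,2)2 3/5 ✓ · (4,4)1 3/7 ✗ · (4,5)2 4/8 ✓ · (4,6)2 5/8 ✓ · (4,7)2 3/5 ✓
Row 5: (5,2)2 1/2 ✓ · (5,3)1 2/4 ✓ · (5,4)1 3/4 ✓ · (5,5)1 3/5 ✓ · (5,6)1 1/5 ✗ · (5,7)2 2/3 ✓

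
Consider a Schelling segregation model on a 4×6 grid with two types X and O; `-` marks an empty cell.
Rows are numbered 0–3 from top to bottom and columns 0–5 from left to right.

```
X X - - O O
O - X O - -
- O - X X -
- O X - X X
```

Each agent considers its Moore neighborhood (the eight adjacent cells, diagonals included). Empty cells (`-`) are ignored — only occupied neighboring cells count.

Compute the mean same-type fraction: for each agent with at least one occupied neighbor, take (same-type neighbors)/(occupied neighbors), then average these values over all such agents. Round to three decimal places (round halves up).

0.652

Row 0: (0,0)X 1/2 · (0,1)X 2/3 · (0,4)O 2/2 · (0,5)O 1/1
Row 1: (1,0)O 1/3 · (1,2)X 2/4 · (1,3)O 1/4
Row 2: (2,1)O 2/4 · (2,3)X 4/5 · (2,4)X 3/4
Row 3: (3,1)O 1/2 · (3,2)X 1/3 · (3,4)X 3/3 · (3,5)X 2/2
Sum over 14 agents: 1/2 + 2/3 + 2/2 + 1/1 + 1/3 + 2/4 + 1/4 + 2/4 + 4/5 + 3/4 + 1/2 + 1/3 + 3/3 + 2/2 = 137/15; mean = 137/15 ÷ 14 = 137/210 = 0.652380… → 0.652.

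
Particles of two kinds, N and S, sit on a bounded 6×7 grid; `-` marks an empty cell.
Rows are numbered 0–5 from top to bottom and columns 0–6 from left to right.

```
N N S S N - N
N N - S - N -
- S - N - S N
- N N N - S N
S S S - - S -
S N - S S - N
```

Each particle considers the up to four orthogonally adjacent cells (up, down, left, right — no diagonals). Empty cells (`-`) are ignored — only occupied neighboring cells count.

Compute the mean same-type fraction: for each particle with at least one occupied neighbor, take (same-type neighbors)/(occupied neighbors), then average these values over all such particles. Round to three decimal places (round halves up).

0.577

Row 0: (0,0)N 2/2 · (0,1)N 2/3 · (0,2)S 1/2 · (0,3)S 2/3 · (0,4)N 0/1 · (0,6)N — no occupied neighbors
Row 1: (1,0)N 2/2 · (1,1)N 2/3 · (1,3)S 1/2 · (1,5)N 0/1
Row 2: (2,1)S 0/2 · (2,3)N 1/2 · (2,5)S 1/3 · (2,6)N 1/2
Row 3: (3,1)N 1/3 · (3,2)N 2/3 · (3,3)N 2/2 · (3,5)S 2/3 · (3,6)N 1/2
Row 4: (4,0)S 2/2 · (4,1)S 2/4 · (4,2)S 1/2 · (4,5)S 1/1
Row 5: (5,0)S 1/2 · (5,1)N 0/2 · (5,3)S 1/1 · (5,4)S 1/1 · (5,6)N — no occupied neighbors
Sum over 26 particles: 2/2 + 2/3 + 1/2 + 2/3 + 0/1 + 2/2 + 2/3 + 1/2 + 0/1 + 0/2 + 1/2 + 1/3 + 1/2 + 1/3 + 2/3 + 2/2 + 2/3 + 1/2 + 2/2 + 2/4 + 1/2 + 1/1 + 1/2 + 0/2 + 1/1 + 1/1 = 15; mean = 15 ÷ 26 = 15/26 = 0.576923… → 0.577.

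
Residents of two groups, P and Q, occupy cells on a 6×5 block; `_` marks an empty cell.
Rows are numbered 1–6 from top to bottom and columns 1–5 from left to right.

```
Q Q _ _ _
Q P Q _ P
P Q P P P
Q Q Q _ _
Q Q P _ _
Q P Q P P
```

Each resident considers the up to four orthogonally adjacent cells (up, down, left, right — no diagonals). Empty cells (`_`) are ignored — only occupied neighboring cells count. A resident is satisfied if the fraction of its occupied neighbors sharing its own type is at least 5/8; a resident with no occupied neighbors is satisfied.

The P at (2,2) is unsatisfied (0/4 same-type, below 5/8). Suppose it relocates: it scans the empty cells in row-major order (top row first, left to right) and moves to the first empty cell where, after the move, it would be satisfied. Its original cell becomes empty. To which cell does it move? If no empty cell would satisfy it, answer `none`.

Vacating (2,2). Empty cells in order:
  (1,3): 0/2 same-type → still unsatisfied.
  (1,4): 0/0 same-type → satisfied — stop here.

(1,4)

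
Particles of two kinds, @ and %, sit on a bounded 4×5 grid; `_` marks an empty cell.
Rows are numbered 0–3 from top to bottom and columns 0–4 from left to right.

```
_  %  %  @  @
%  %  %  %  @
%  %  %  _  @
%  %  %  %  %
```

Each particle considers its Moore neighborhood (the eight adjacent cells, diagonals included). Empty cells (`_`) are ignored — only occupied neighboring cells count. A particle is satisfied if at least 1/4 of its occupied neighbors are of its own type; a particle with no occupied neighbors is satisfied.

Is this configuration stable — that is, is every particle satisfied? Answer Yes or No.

(0,1)% 4/4 ok
(0,2)% 4/5 ok
(0,3)@ 2/5 ok
(0,4)@ 2/3 ok
(1,0)% 4/4 ok
(1,1)% 7/7 ok
(1,2)% 6/7 ok
(1,3)% 3/7 ok
(1,4)@ 3/4 ok
(2,0)% 5/5 ok
(2,1)% 8/8 ok
(2,2)% 7/7 ok
(2,4)@ 1/4 ok
(3,0)% 3/3 ok
(3,1)% 5/5 ok
(3,2)% 4/4 ok
(3,3)% 3/4 ok
(3,4)% 1/2 ok
All meet the threshold, so the configuration is stable.

Yes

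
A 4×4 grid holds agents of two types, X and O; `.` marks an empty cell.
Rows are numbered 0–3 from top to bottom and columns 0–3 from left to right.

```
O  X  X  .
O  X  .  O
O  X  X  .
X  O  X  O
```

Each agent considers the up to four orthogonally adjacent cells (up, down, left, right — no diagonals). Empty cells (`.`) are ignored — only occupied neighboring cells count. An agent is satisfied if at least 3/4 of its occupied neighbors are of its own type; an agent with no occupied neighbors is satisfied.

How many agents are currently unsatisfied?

10

Row 0: (0,0)O 1/2 unhappy · (0,1)X 2/3 unhappy · (0,2)X 1/1 ok
Row 1: (1,0)O 2/3 unhappy · (1,1)X 2/3 unhappy · (1,3)O 0/0 ok
Row 2: (2,0)O 1/3 unhappy · (2,1)X 2/4 unhappy · (2,2)X 2/2 ok
Row 3: (3,0)X 0/2 unhappy · (3,1)O 0/3 unhappy · (3,2)X 1/3 unhappy · (3,3)O 0/1 unhappy
Unsatisfied: (0,0), (0,1), (1,0), (1,1), (2,0), (2,1), (3,0), (3,1), (3,2), (3,3) — 10 in total.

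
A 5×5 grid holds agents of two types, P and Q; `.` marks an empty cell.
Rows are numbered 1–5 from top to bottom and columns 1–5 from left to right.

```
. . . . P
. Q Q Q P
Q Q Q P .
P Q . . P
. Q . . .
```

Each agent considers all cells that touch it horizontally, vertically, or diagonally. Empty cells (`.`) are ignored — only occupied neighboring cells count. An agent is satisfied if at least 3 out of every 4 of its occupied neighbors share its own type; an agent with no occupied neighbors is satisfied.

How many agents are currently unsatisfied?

6

Row 1: (1,5)P 1/2 unhappy
Row 2: (2,2)Q 4/4 ok · (2,3)Q 4/5 ok · (2,4)Q 2/5 unhappy · (2,5)P 2/3 unhappy
Row 3: (3,1)Q 3/4 ok · (3,2)Q 5/6 ok · (3,3)Q 5/6 ok · (3,4)P 2/5 unhappy
Row 4: (4,1)P 0/4 unhappy · (4,2)Q 4/5 ok · (4,5)P 1/1 ok
Row 5: (5,2)Q 1/2 unhappy
Unsatisfied: (1,5), (2,4), (2,5), (3,4), (4,1), (5,2) — 6 in total.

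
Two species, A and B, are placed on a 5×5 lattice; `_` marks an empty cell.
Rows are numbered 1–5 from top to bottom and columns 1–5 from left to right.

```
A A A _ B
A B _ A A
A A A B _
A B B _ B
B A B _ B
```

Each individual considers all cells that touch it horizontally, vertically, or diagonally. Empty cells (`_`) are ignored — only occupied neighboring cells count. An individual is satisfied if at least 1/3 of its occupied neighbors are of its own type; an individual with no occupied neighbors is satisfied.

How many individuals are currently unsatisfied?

3

(1,1)A 2/3 satisfied
(1,2)A 3/4 satisfied
(1,3)A 2/3 satisfied
(1,5)B 0/2 not
(2,1)A 4/5 satisfied
(2,2)B 0/7 not
(2,4)A 3/5 satisfied
(2,5)A 1/3 satisfied
(3,1)A 3/5 satisfied
(3,2)A 4/7 satisfied
(3,3)A 2/6 satisfied
(3,4)B 2/5 satisfied
(4,1)A 3/5 satisfied
(4,2)B 3/8 satisfied
(4,3)B 3/6 satisfied
(4,5)B 2/2 satisfied
(5,1)B 1/3 satisfied
(5,2)A 1/5 not
(5,3)B 2/3 satisfied
(5,5)B 1/1 satisfied
Unsatisfied: (1,5), (2,2), (5,2) — 3 in total.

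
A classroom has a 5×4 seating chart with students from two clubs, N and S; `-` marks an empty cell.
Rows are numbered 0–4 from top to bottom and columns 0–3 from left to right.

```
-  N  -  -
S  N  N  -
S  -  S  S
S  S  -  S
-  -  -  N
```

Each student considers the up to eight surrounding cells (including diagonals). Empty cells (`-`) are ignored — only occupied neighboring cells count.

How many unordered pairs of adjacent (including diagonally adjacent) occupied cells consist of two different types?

7

Scan each occupied cell's neighbors to the right and below (and the two forward diagonals) so each pair is counted once.
Row 0: N(0,1)–N(1,1)= N(0,1)–N(1,2)= N(0,1)–S(1,0)≠  → 1/3 unlike.
Row 1: S(1,0)–N(1,1)≠ S(1,0)–S(2,0)= N(1,1)–N(1,2)= N(1,1)–S(2,2)≠ N(1,1)–S(2,0)≠ N(1,2)–S(2,2)≠ N(1,2)–S(2,3)≠  → 5/7 unlike.
Row 2: S(2,0)–S(3,0)= S(2,0)–S(3,1)= S(2,2)–S(2,3)= S(2,2)–S(3,3)= S(2,2)–S(3,1)= S(2,3)–S(3,3)=  → 0/6 unlike.
Row 3: S(3,0)–S(3,1)= S(3,3)–N(4,3)≠  → 1/2 unlike.
Total adjacent occupied pairs: 18; unlike-type pairs: 7.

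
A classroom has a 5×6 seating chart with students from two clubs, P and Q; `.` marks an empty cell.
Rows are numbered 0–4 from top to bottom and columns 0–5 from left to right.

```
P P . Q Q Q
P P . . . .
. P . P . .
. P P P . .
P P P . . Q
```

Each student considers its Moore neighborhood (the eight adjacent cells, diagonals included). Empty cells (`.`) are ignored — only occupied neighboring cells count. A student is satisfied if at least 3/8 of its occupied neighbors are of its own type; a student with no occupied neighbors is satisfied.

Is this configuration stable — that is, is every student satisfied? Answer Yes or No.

(0,0)P 3/3 satisfied
(0,1)P 3/3 satisfied
(0,3)Q 1/1 satisfied
(0,4)Q 2/2 satisfied
(0,5)Q 1/1 satisfied
(1,0)P 4/4 satisfied
(1,1)P 4/4 satisfied
(2,1)P 4/4 satisfied
(2,3)P 2/2 satisfied
(3,1)P 5/5 satisfied
(3,2)P 6/6 satisfied
(3,3)P 3/3 satisfied
(4,0)P 2/2 satisfied
(4,1)P 4/4 satisfied
(4,2)P 4/4 satisfied
(4,5)Q 0/0 satisfied
All meet the threshold, so the configuration is stable.

Yes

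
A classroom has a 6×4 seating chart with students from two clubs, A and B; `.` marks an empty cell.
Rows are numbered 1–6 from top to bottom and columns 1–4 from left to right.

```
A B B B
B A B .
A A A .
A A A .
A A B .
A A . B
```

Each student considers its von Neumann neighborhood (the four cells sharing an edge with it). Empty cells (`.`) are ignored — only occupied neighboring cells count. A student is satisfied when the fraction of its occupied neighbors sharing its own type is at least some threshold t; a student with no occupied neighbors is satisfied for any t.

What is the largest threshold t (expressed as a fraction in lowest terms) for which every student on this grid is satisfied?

0/1

Row 1: (1,1)A 0/2 · (1,2)B 1/3 · (1,3)B 3/3 · (1,4)B 1/1
Row 2: (2,1)B 0/3 · (2,2)A 1/4 · (2,3)B 1/3
Row 3: (3,1)A 2/3 · (3,2)A 4/4 · (3,3)A 2/3
Row 4: (4,1)A 3/3 · (4,2)A 4/4 · (4,3)A 2/3
Row 5: (5,1)A 3/3 · (5,2)A 3/4 · (5,3)B 0/2
Row 6: (6,1)A 2/2 · (6,2)A 2/2 · (6,4)B — no occupied neighbors
The smallest same-type fraction is 0/2 at (1,1), which reduces to 0/1. Any threshold above that leaves this student unsatisfied.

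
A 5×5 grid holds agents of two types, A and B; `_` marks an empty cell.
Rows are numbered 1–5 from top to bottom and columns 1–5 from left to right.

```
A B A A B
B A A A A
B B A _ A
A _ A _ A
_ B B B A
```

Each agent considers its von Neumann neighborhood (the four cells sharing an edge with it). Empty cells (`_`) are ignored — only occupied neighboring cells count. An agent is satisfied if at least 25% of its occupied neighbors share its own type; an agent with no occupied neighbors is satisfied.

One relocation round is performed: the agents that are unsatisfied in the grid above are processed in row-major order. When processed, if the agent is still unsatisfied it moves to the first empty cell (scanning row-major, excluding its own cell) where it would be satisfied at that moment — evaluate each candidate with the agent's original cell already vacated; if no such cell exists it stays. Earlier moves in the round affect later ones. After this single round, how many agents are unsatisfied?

Initially unsatisfied (in order): (1,1), (1,2), (1,5), (4,1).
  (1,1) → (3,4).
  (1,2) → (1,1).
  (1,5) → (1,2).
  (4,1) → (1,5).
Resulting grid:
B B A A A
B A A A A
B B A A A
_ _ A _ A
_ B B B A
All satisfied now.

0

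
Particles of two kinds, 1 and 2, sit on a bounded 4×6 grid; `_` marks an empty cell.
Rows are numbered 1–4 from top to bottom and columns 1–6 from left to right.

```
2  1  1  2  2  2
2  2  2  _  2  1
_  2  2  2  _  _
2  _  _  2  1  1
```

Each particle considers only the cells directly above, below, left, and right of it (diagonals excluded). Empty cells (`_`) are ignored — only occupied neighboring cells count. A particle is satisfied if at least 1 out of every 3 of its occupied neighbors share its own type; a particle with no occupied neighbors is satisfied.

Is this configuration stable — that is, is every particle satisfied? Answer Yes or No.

(1,1)2 1/2 ok
(1,2)1 1/3 ok
(1,3)1 1/3 ok
(1,4)2 1/2 ok
(1,5)2 3/3 ok
(1,6)2 1/2 ok
(2,1)2 2/2 ok
(2,2)2 3/4 ok
(2,3)2 2/3 ok
(2,5)2 1/2 ok
(2,6)1 0/2 unhappy
(3,2)2 2/2 ok
(3,3)2 3/3 ok
(3,4)2 2/2 ok
(4,1)2 0/0 ok
(4,4)2 1/2 ok
(4,5)1 1/2 ok
(4,6)1 1/1 ok
For instance (2,6) has only 0/2 same-type neighbors, below 1/3.

No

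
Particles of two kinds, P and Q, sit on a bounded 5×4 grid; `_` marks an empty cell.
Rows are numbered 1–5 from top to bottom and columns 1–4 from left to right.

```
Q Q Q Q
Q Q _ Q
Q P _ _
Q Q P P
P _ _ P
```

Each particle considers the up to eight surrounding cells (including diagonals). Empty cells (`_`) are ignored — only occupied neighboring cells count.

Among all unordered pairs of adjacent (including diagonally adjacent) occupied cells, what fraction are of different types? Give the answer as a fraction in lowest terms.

2/7

Scan each occupied cell's neighbors to the right and below (and the two forward diagonals) so each pair is counted once.
From row 1: 0 unlike of 10 pairs (running 0/10).
From row 2: 2 unlike of 5 pairs (running 2/15).
From row 3: 3 unlike of 6 pairs (running 5/21).
From row 4: 3 unlike of 7 pairs (running 8/28).
Total adjacent occupied pairs: 28; unlike-type pairs: 8.
8/28 reduces to 2/7.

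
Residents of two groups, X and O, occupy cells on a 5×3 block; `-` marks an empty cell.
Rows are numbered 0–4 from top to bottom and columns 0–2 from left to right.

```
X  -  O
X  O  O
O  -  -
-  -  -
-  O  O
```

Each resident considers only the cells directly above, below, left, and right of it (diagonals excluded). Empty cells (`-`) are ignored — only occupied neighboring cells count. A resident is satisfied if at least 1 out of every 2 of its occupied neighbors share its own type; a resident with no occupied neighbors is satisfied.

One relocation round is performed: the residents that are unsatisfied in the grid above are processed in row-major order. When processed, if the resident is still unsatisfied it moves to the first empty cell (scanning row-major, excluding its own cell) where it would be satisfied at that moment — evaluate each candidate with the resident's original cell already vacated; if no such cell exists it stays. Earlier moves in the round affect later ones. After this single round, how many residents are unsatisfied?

Initially unsatisfied (in order): (1,0), (2,0).
  (1,0): no empty cell satisfies it; stays.
  (2,0) → (0,1).
Resulting grid:
X O O
X O O
- - -
- - -
- O O
All satisfied now.

0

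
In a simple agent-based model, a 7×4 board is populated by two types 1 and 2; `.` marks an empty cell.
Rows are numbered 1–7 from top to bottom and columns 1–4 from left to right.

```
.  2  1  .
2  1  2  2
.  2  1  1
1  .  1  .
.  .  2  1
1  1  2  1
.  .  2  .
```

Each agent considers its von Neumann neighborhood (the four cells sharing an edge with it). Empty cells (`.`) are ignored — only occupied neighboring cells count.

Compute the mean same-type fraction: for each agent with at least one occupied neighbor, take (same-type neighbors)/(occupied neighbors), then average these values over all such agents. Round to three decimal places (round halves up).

0.387

(1,2)2 0/2
(1,3)1 0/2
(2,1)2 0/1
(2,2)1 0/4
(2,3)2 1/4
(2,4)2 1/2
(3,2)2 0/2
(3,3)1 2/4
(3,4)1 1/2
(4,1)1 — no occupied neighbors
(4,3)1 1/2
(5,3)2 1/3
(5,4)1 1/2
(6,1)1 1/1
(6,2)1 1/2
(6,3)2 2/4
(6,4)1 1/2
(7,3)2 1/1
Sum over 17 agents: 0/2 + 0/2 + 0/1 + 0/4 + 1/4 + 1/2 + 0/2 + 2/4 + 1/2 + 1/2 + 1/3 + 1/2 + 1/1 + 1/2 + 2/4 + 1/2 + 1/1 = 79/12; mean = 79/12 ÷ 17 = 79/204 = 0.387254… → 0.387.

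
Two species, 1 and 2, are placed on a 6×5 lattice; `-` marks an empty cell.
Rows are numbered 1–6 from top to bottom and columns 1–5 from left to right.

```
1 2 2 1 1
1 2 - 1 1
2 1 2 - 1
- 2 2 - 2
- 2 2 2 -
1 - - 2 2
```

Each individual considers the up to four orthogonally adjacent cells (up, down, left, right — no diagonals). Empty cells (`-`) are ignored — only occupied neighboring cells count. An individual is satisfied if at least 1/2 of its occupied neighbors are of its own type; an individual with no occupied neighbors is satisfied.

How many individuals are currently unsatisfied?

Row 1: (1,1)1 1/2 ✓ · (1,2)2 2/3 ✓ · (1,3)2 1/2 ✓ · (1,4)1 2/3 ✓ · (1,5)1 2/2 ✓
Row 2: (2,1)1 1/3 ✗ · (2,2)2 1/3 ✗ · (2,4)1 2/2 ✓ · (2,5)1 3/3 ✓
Row 3: (3,1)2 0/2 ✗ · (3,2)1 0/4 ✗ · (3,3)2 1/2 ✓ · (3,5)1 1/2 ✓
Row 4: (4,2)2 2/3 ✓ · (4,3)2 3/3 ✓ · (4,5)2 0/1 ✗
Row 5: (5,2)2 2/2 ✓ · (5,3)2 3/3 ✓ · (5,4)2 2/2 ✓
Row 6: (6,1)1 0/0 ✓ · (6,4)2 2/2 ✓ · (6,5)2 1/1 ✓
Unsatisfied: (2,1), (2,2), (3,1), (3,2), (4,5) — 5 in total.

5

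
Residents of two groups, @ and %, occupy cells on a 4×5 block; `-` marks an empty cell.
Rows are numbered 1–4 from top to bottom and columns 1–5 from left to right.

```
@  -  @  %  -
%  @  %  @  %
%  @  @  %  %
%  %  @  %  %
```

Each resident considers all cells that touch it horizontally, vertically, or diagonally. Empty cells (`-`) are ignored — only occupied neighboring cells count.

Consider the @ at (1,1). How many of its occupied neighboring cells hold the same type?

1

Occupied neighbors of (1,1): (2,1)=%, (2,2)=@.
Same type (@): 1 of 2.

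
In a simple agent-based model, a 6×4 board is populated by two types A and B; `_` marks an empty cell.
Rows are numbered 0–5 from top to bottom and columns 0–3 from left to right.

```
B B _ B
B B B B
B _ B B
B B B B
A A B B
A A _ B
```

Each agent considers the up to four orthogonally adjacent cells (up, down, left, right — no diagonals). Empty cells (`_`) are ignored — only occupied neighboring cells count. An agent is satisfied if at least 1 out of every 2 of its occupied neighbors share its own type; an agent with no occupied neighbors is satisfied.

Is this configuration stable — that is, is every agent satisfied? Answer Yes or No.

Yes

(0,0)B 2/2 ✓
(0,1)B 2/2 ✓
(0,3)B 1/1 ✓
(1,0)B 3/3 ✓
(1,1)B 3/3 ✓
(1,2)B 3/3 ✓
(1,3)B 3/3 ✓
(2,0)B 2/2 ✓
(2,2)B 3/3 ✓
(2,3)B 3/3 ✓
(3,0)B 2/3 ✓
(3,1)B 2/3 ✓
(3,2)B 4/4 ✓
(3,3)B 3/3 ✓
(4,0)A 2/3 ✓
(4,1)A 2/4 ✓
(4,2)B 2/3 ✓
(4,3)B 3/3 ✓
(5,0)A 2/2 ✓
(5,1)A 2/2 ✓
(5,3)B 1/1 ✓
All meet the threshold, so the configuration is stable.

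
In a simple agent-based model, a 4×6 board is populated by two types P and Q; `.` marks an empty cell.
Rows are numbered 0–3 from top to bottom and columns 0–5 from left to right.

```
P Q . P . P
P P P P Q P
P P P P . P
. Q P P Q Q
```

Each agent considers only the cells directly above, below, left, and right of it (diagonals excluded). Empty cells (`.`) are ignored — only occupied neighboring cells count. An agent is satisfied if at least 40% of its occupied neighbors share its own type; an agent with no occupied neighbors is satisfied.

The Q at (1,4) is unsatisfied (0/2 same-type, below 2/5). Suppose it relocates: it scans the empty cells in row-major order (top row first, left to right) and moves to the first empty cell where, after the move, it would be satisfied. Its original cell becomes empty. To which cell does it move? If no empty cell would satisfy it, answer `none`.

Vacating (1,4). Empty cells in order:
  (0,2): 1/3 same-type → still unsatisfied.
  (0,4): 0/2 same-type → still unsatisfied.
  (2,4): 1/3 same-type → still unsatisfied.
  (3,0): 1/2 same-type → satisfied — stop here.

(3,0)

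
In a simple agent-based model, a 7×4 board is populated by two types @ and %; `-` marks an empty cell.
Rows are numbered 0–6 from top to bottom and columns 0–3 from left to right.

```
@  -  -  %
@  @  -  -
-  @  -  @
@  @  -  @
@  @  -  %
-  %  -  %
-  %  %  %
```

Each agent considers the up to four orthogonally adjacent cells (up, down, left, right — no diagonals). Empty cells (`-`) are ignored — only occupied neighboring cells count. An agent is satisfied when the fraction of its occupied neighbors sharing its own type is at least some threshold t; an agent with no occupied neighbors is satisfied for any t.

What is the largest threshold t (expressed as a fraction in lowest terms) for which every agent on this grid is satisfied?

1/2

(0,0)@ 1/1
(0,3)% — no occupied neighbors
(1,0)@ 2/2
(1,1)@ 2/2
(2,1)@ 2/2
(2,3)@ 1/1
(3,0)@ 2/2
(3,1)@ 3/3
(3,3)@ 1/2
(4,0)@ 2/2
(4,1)@ 2/3
(4,3)% 1/2
(5,1)% 1/2
(5,3)% 2/2
(6,1)% 2/2
(6,2)% 2/2
(6,3)% 2/2
The smallest same-type fraction is 1/2 at (3,3), which reduces to 1/2. Any threshold above that leaves this agent unsatisfied.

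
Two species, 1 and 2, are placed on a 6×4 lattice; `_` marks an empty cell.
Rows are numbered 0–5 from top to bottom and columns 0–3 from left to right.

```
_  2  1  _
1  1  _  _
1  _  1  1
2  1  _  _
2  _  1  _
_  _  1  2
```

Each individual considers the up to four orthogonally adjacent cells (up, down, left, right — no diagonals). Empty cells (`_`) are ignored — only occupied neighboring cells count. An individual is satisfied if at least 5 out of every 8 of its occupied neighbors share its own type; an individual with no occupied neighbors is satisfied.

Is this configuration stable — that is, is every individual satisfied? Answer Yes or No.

No

Row 0: (0,1)2 0/2 ✗ · (0,2)1 0/1 ✗
Row 1: (1,0)1 2/2 ✓ · (1,1)1 1/2 ✗
Row 2: (2,0)1 1/2 ✗ · (2,2)1 1/1 ✓ · (2,3)1 1/1 ✓
Row 3: (3,0)2 1/3 ✗ · (3,1)1 0/1 ✗
Row 4: (4,0)2 1/1 ✓ · (4,2)1 1/1 ✓
Row 5: (5,2)1 1/2 ✗ · (5,3)2 0/1 ✗
For instance (0,1) has only 0/2 same-type neighbors, below 5/8.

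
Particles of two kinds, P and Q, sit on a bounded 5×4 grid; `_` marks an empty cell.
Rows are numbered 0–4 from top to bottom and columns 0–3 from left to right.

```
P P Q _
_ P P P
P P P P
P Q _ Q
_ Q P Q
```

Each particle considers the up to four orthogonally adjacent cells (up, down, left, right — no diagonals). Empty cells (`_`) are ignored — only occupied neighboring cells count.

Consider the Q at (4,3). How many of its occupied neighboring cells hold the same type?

1

Occupied neighbors of (4,3): (3,3)=Q, (4,2)=P.
Same type (Q): 1 of 2.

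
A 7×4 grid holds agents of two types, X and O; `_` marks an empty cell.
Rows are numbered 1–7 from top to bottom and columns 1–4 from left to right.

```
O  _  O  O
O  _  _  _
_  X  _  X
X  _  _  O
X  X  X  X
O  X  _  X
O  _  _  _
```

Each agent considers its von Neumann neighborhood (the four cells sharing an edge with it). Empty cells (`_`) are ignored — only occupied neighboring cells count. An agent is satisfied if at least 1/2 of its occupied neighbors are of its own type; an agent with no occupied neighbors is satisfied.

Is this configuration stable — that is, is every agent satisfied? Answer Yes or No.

(1,1)O 1/1 ok
(1,3)O 1/1 ok
(1,4)O 1/1 ok
(2,1)O 1/1 ok
(3,2)X 0/0 ok
(3,4)X 0/1 unhappy
(4,1)X 1/1 ok
(4,4)O 0/2 unhappy
(5,1)X 2/3 ok
(5,2)X 3/3 ok
(5,3)X 2/2 ok
(5,4)X 2/3 ok
(6,1)O 1/3 unhappy
(6,2)X 1/2 ok
(6,4)X 1/1 ok
(7,1)O 1/1 ok
For instance (3,4) has only 0/1 same-type neighbors, below 1/2.

No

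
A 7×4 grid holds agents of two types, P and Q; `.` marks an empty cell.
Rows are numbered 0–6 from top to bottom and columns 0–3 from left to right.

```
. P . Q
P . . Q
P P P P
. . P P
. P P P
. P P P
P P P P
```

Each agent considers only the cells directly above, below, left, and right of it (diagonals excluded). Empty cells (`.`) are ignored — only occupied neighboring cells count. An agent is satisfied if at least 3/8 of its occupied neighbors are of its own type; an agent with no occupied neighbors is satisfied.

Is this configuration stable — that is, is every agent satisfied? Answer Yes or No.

Row 0: (0,1)P 0/0 satisfied · (0,3)Q 1/1 satisfied
Row 1: (1,0)P 1/1 satisfied · (1,3)Q 1/2 satisfied
Row 2: (2,0)P 2/2 satisfied · (2,1)P 2/2 satisfied · (2,2)P 3/3 satisfied · (2,3)P 2/3 satisfied
Row 3: (3,2)P 3/3 satisfied · (3,3)P 3/3 satisfied
Row 4: (4,1)P 2/2 satisfied · (4,2)P 4/4 satisfied · (4,3)P 3/3 satisfied
Row 5: (5,1)P 3/3 satisfied · (5,2)P 4/4 satisfied · (5,3)P 3/3 satisfied
Row 6: (6,0)P 1/1 satisfied · (6,1)P 3/3 satisfied · (6,2)P 3/3 satisfied · (6,3)P 2/2 satisfied
All meet the threshold, so the configuration is stable.

Yes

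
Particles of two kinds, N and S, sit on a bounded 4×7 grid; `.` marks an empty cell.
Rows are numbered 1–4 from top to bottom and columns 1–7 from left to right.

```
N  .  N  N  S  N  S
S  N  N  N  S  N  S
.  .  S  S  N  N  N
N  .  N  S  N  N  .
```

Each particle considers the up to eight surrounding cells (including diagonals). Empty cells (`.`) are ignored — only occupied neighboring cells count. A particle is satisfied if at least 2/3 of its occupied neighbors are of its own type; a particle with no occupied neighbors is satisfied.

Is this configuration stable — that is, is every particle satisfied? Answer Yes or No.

No

Row 1: (1,1)N 1/2 not · (1,3)N 4/4 satisfied · (1,4)N 3/5 not · (1,5)S 1/5 not · (1,6)N 1/5 not · (1,7)S 1/3 not
Row 2: (2,1)S 0/2 not · (2,2)N 3/5 not · (2,3)N 4/6 satisfied · (2,4)N 4/8 not · (2,5)S 2/8 not · (2,6)N 4/8 not · (2,7)S 1/5 not
Row 3: (3,3)S 2/6 not · (3,4)S 3/8 not · (3,5)N 5/8 not · (3,6)N 5/7 satisfied · (3,7)N 3/4 satisfied
Row 4: (4,1)N 0/0 satisfied · (4,3)N 0/3 not · (4,4)S 2/5 not · (4,5)N 3/5 not · (4,6)N 4/4 satisfied
For instance (1,1) has only 1/2 same-type neighbors, below 2/3.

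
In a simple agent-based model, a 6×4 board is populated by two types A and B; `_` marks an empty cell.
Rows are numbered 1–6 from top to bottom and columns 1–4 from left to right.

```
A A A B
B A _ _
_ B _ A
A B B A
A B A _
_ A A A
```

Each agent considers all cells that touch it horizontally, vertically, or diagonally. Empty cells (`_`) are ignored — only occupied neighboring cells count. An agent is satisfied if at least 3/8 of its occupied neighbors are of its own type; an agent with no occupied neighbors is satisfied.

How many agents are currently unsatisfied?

4

(1,1)A 2/3 ok
(1,2)A 3/4 ok
(1,3)A 2/3 ok
(1,4)B 0/1 unhappy
(2,1)B 1/4 unhappy
(2,2)A 3/5 ok
(3,2)B 3/5 ok
(3,4)A 1/2 ok
(4,1)A 1/4 unhappy
(4,2)B 3/6 ok
(4,3)B 3/6 ok
(4,4)A 2/3 ok
(5,1)A 2/4 ok
(5,2)B 2/7 unhappy
(5,3)A 4/7 ok
(6,2)A 3/4 ok
(6,3)A 3/4 ok
(6,4)A 2/2 ok
Unsatisfied: (1,4), (2,1), (4,1), (5,2) — 4 in total.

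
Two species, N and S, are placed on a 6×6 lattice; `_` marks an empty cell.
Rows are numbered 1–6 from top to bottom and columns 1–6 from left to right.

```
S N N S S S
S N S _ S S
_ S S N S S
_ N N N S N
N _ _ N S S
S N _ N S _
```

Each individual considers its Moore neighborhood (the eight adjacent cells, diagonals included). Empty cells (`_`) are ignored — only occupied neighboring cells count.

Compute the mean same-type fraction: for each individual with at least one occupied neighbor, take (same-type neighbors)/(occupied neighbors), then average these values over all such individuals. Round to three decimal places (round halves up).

Row 1: (1,1)S 1/3 · (1,2)N 2/5 · (1,3)N 2/4 · (1,4)S 3/4 · (1,5)S 4/4 · (1,6)S 3/3
Row 2: (2,1)S 2/4 · (2,2)N 2/7 · (2,3)S 3/7 · (2,5)S 6/7 · (2,6)S 5/5
Row 3: (3,2)S 3/6 · (3,3)S 2/7 · (3,4)N 2/7 · (3,5)S 4/7 · (3,6)S 4/5
Row 4: (4,2)N 2/4 · (4,3)N 4/6 · (4,4)N 3/7 · (4,5)S 4/8 · (4,6)N 0/5
Row 5: (5,1)N 2/3 · (5,4)N 3/6 · (5,5)S 3/7 · (5,6)S 3/4
Row 6: (6,1)S 0/2 · (6,2)N 1/2 · (6,4)N 1/3 · (6,5)S 2/4
Sum over 29 individuals: 1/3 + 2/5 + 2/4 + 3/4 + 4/4 + 3/3 + 2/4 + 2/7 + 3/7 + 6/7 + 5/5 + 3/6 + 2/7 + 2/7 + 4/7 + 4/5 + 2/4 + 4/6 + 3/7 + 4/8 + 0/5 + 2/3 + 3/6 + 3/7 + 3/4 + 0/2 + 1/2 + 1/3 + 2/4 = 1069/70; mean = 1069/70 ÷ 29 = 1069/2030 = 0.526600… → 0.527.

0.527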